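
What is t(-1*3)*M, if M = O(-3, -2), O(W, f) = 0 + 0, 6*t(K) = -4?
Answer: 0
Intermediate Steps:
t(K) = -⅔ (t(K) = (⅙)*(-4) = -⅔)
O(W, f) = 0
M = 0
t(-1*3)*M = -⅔*0 = 0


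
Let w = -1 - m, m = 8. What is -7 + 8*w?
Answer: -79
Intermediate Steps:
w = -9 (w = -1 - 1*8 = -1 - 8 = -9)
-7 + 8*w = -7 + 8*(-9) = -7 - 72 = -79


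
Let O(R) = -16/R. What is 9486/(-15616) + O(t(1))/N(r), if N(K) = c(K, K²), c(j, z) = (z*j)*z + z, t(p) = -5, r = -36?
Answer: -89620297133/147534307200 ≈ -0.60745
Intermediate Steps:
c(j, z) = z + j*z² (c(j, z) = (j*z)*z + z = j*z² + z = z + j*z²)
N(K) = K²*(1 + K³) (N(K) = K²*(1 + K*K²) = K²*(1 + K³))
9486/(-15616) + O(t(1))/N(r) = 9486/(-15616) + (-16/(-5))/((-36)² + (-36)⁵) = 9486*(-1/15616) + (-16*(-⅕))/(1296 - 60466176) = -4743/7808 + (16/5)/(-60464880) = -4743/7808 + (16/5)*(-1/60464880) = -4743/7808 - 1/18895275 = -89620297133/147534307200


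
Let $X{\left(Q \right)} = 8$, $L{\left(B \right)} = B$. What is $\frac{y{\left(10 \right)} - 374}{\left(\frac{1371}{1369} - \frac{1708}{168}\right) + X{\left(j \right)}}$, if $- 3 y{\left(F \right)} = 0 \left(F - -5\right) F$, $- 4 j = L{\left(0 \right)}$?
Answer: $\frac{180708}{563} \approx 320.97$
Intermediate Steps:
$j = 0$ ($j = \left(- \frac{1}{4}\right) 0 = 0$)
$y{\left(F \right)} = 0$ ($y{\left(F \right)} = - \frac{0 \left(F - -5\right) F}{3} = - \frac{0 \left(F + 5\right) F}{3} = - \frac{0 \left(5 + F\right) F}{3} = - \frac{0 F}{3} = \left(- \frac{1}{3}\right) 0 = 0$)
$\frac{y{\left(10 \right)} - 374}{\left(\frac{1371}{1369} - \frac{1708}{168}\right) + X{\left(j \right)}} = \frac{0 - 374}{\left(\frac{1371}{1369} - \frac{1708}{168}\right) + 8} = - \frac{374}{\left(1371 \cdot \frac{1}{1369} - \frac{61}{6}\right) + 8} = - \frac{374}{\left(\frac{1371}{1369} - \frac{61}{6}\right) + 8} = - \frac{374}{- \frac{75283}{8214} + 8} = - \frac{374}{- \frac{9571}{8214}} = \left(-374\right) \left(- \frac{8214}{9571}\right) = \frac{180708}{563}$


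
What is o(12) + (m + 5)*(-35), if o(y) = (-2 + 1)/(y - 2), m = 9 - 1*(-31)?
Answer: -15751/10 ≈ -1575.1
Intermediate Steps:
m = 40 (m = 9 + 31 = 40)
o(y) = -1/(-2 + y)
o(12) + (m + 5)*(-35) = -1/(-2 + 12) + (40 + 5)*(-35) = -1/10 + 45*(-35) = -1*1/10 - 1575 = -1/10 - 1575 = -15751/10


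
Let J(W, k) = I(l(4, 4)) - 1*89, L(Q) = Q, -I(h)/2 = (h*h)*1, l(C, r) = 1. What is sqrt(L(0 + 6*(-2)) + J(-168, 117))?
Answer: I*sqrt(103) ≈ 10.149*I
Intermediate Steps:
I(h) = -2*h**2 (I(h) = -2*h*h = -2*h**2)
J(W, k) = -91 (J(W, k) = -2*1**2 - 1*89 = -2*1 - 89 = -2 - 89 = -91)
sqrt(L(0 + 6*(-2)) + J(-168, 117)) = sqrt((0 + 6*(-2)) - 91) = sqrt((0 - 12) - 91) = sqrt(-12 - 91) = sqrt(-103) = I*sqrt(103)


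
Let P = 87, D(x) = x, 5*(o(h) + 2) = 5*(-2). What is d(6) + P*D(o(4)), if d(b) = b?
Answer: -342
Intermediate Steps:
o(h) = -4 (o(h) = -2 + (5*(-2))/5 = -2 + (1/5)*(-10) = -2 - 2 = -4)
d(6) + P*D(o(4)) = 6 + 87*(-4) = 6 - 348 = -342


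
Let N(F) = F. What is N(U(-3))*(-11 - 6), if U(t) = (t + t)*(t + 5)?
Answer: 204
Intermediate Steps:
U(t) = 2*t*(5 + t) (U(t) = (2*t)*(5 + t) = 2*t*(5 + t))
N(U(-3))*(-11 - 6) = (2*(-3)*(5 - 3))*(-11 - 6) = (2*(-3)*2)*(-17) = -12*(-17) = 204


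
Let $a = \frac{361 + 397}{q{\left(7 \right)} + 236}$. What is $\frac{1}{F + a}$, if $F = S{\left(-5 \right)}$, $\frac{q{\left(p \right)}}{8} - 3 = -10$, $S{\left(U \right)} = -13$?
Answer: $- \frac{90}{791} \approx -0.11378$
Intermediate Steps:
$q{\left(p \right)} = -56$ ($q{\left(p \right)} = 24 + 8 \left(-10\right) = 24 - 80 = -56$)
$F = -13$
$a = \frac{379}{90}$ ($a = \frac{361 + 397}{-56 + 236} = \frac{758}{180} = 758 \cdot \frac{1}{180} = \frac{379}{90} \approx 4.2111$)
$\frac{1}{F + a} = \frac{1}{-13 + \frac{379}{90}} = \frac{1}{- \frac{791}{90}} = - \frac{90}{791}$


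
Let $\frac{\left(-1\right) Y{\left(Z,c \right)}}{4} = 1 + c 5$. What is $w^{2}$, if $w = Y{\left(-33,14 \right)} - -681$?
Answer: $157609$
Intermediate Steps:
$Y{\left(Z,c \right)} = -4 - 20 c$ ($Y{\left(Z,c \right)} = - 4 \left(1 + c 5\right) = - 4 \left(1 + 5 c\right) = -4 - 20 c$)
$w = 397$ ($w = \left(-4 - 280\right) - -681 = \left(-4 - 280\right) + 681 = -284 + 681 = 397$)
$w^{2} = 397^{2} = 157609$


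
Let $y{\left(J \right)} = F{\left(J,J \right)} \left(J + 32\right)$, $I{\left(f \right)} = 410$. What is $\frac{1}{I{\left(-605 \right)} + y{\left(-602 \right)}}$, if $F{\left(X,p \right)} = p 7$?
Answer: $\frac{1}{2402390} \approx 4.1625 \cdot 10^{-7}$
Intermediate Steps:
$F{\left(X,p \right)} = 7 p$
$y{\left(J \right)} = 7 J \left(32 + J\right)$ ($y{\left(J \right)} = 7 J \left(J + 32\right) = 7 J \left(32 + J\right)$)
$\frac{1}{I{\left(-605 \right)} + y{\left(-602 \right)}} = \frac{1}{410 + 7 \left(-602\right) \left(32 - 602\right)} = \frac{1}{410 + 7 \left(-602\right) \left(-570\right)} = \frac{1}{410 + 2401980} = \frac{1}{2402390}$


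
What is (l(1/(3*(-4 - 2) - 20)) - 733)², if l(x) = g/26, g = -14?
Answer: 90935296/169 ≈ 5.3808e+5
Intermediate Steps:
l(x) = -7/13 (l(x) = -14/26 = -14*1/26 = -7/13)
(l(1/(3*(-4 - 2) - 20)) - 733)² = (-7/13 - 733)² = (-9536/13)² = 90935296/169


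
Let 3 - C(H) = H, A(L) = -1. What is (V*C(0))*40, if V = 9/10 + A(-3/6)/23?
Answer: 2364/23 ≈ 102.78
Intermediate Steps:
C(H) = 3 - H
V = 197/230 (V = 9/10 - 1/23 = 197/230 ≈ 0.85652)
(V*C(0))*40 = (197*(3 - 1*0)/230)*40 = (197*(3 + 0)/230)*40 = ((197/230)*3)*40 = (591/230)*40 = 2364/23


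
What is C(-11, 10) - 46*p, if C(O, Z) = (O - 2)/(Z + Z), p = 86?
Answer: -79133/20 ≈ -3956.6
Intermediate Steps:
C(O, Z) = (-2 + O)/(2*Z) (C(O, Z) = (-2 + O)/((2*Z)) = (-2 + O)*(1/(2*Z)) = (-2 + O)/(2*Z))
C(-11, 10) - 46*p = (½)*(-2 - 11)/10 - 46*86 = (½)*(⅒)*(-13) - 3956 = -13/20 - 3956 = -79133/20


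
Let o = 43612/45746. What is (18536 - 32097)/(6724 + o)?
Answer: -310180753/153819858 ≈ -2.0165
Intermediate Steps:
o = 21806/22873 (o = 43612*(1/45746) = 21806/22873 ≈ 0.95335)
(18536 - 32097)/(6724 + o) = (18536 - 32097)/(6724 + 21806/22873) = -13561/153819858/22873 = -13561*22873/153819858 = -310180753/153819858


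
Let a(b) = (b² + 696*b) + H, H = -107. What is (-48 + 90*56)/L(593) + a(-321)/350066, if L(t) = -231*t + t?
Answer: -4545017363/11936375435 ≈ -0.38077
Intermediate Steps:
a(b) = -107 + b² + 696*b (a(b) = (b² + 696*b) - 107 = -107 + b² + 696*b)
L(t) = -230*t
(-48 + 90*56)/L(593) + a(-321)/350066 = (-48 + 90*56)/((-230*593)) + (-107 + (-321)² + 696*(-321))/350066 = (-48 + 5040)/(-136390) + (-107 + 103041 - 223416)*(1/350066) = 4992*(-1/136390) - 120482*1/350066 = -2496/68195 - 60241/175033 = -4545017363/11936375435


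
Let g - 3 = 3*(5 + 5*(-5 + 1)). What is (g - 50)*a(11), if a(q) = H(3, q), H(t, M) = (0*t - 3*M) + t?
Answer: 2760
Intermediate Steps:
H(t, M) = t - 3*M (H(t, M) = (0 - 3*M) + t = -3*M + t = t - 3*M)
a(q) = 3 - 3*q
g = -42 (g = 3 + 3*(5 + 5*(-5 + 1)) = 3 + 3*(5 + 5*(-4)) = 3 + 3*(5 - 20) = 3 + 3*(-15) = 3 - 45 = -42)
(g - 50)*a(11) = (-42 - 50)*(3 - 3*11) = -92*(3 - 33) = -92*(-30) = 2760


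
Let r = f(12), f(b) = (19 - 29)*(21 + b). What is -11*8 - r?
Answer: 242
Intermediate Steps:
f(b) = -210 - 10*b (f(b) = -10*(21 + b) = -210 - 10*b)
r = -330 (r = -210 - 10*12 = -210 - 120 = -330)
-11*8 - r = -11*8 - 1*(-330) = -88 + 330 = 242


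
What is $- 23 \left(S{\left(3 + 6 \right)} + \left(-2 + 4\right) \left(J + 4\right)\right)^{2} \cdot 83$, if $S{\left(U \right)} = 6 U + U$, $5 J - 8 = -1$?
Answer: $- \frac{259931349}{25} \approx -1.0397 \cdot 10^{7}$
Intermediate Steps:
$J = \frac{7}{5}$ ($J = \frac{8}{5} + \frac{1}{5} \left(-1\right) = \frac{8}{5} - \frac{1}{5} = \frac{7}{5} \approx 1.4$)
$S{\left(U \right)} = 7 U$
$- 23 \left(S{\left(3 + 6 \right)} + \left(-2 + 4\right) \left(J + 4\right)\right)^{2} \cdot 83 = - 23 \left(7 \left(3 + 6\right) + \left(-2 + 4\right) \left(\frac{7}{5} + 4\right)\right)^{2} \cdot 83 = - 23 \left(7 \cdot 9 + 2 \cdot \frac{27}{5}\right)^{2} \cdot 83 = - 23 \left(63 + \frac{54}{5}\right)^{2} \cdot 83 = - 23 \left(\frac{369}{5}\right)^{2} \cdot 83 = \left(-23\right) \frac{136161}{25} \cdot 83 = \left(- \frac{3131703}{25}\right) 83 = - \frac{259931349}{25}$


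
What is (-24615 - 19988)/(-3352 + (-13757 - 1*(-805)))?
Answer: 44603/16304 ≈ 2.7357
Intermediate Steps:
(-24615 - 19988)/(-3352 + (-13757 - 1*(-805))) = -44603/(-3352 + (-13757 + 805)) = -44603/(-3352 - 12952) = -44603/(-16304) = -44603*(-1/16304) = 44603/16304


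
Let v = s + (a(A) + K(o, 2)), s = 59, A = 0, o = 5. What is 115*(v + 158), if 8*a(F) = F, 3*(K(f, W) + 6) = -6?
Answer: 24035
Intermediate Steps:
K(f, W) = -8 (K(f, W) = -6 + (⅓)*(-6) = -6 - 2 = -8)
a(F) = F/8
v = 51 (v = 59 + ((⅛)*0 - 8) = 59 + (0 - 8) = 59 - 8 = 51)
115*(v + 158) = 115*(51 + 158) = 115*209 = 24035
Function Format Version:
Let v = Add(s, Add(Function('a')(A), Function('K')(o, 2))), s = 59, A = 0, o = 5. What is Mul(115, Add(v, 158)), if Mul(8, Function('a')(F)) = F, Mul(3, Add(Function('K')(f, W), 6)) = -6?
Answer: 24035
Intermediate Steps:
Function('K')(f, W) = -8 (Function('K')(f, W) = Add(-6, Mul(Rational(1, 3), -6)) = Add(-6, -2) = -8)
Function('a')(F) = Mul(Rational(1, 8), F)
v = 51 (v = Add(59, Add(Mul(Rational(1, 8), 0), -8)) = Add(59, Add(0, -8)) = Add(59, -8) = 51)
Mul(115, Add(v, 158)) = Mul(115, Add(51, 158)) = Mul(115, 209) = 24035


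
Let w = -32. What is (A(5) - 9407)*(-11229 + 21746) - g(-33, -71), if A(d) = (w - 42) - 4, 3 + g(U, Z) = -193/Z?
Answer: -7082515875/71 ≈ -9.9754e+7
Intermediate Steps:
g(U, Z) = -3 - 193/Z
A(d) = -78 (A(d) = (-32 - 42) - 4 = -74 - 4 = -78)
(A(5) - 9407)*(-11229 + 21746) - g(-33, -71) = (-78 - 9407)*(-11229 + 21746) - (-3 - 193/(-71)) = -9485*10517 - (-3 - 193*(-1/71)) = -99753745 - (-3 + 193/71) = -99753745 - 1*(-20/71) = -99753745 + 20/71 = -7082515875/71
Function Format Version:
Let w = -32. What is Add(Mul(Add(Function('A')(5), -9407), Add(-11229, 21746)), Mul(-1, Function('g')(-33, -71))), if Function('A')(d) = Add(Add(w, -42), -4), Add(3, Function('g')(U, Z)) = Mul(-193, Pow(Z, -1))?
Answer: Rational(-7082515875, 71) ≈ -9.9754e+7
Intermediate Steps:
Function('g')(U, Z) = Add(-3, Mul(-193, Pow(Z, -1)))
Function('A')(d) = -78 (Function('A')(d) = Add(Add(-32, -42), -4) = Add(-74, -4) = -78)
Add(Mul(Add(Function('A')(5), -9407), Add(-11229, 21746)), Mul(-1, Function('g')(-33, -71))) = Add(Mul(Add(-78, -9407), Add(-11229, 21746)), Mul(-1, Add(-3, Mul(-193, Pow(-71, -1))))) = Add(Mul(-9485, 10517), Mul(-1, Add(-3, Mul(-193, Rational(-1, 71))))) = Add(-99753745, Mul(-1, Add(-3, Rational(193, 71)))) = Add(-99753745, Mul(-1, Rational(-20, 71))) = Add(-99753745, Rational(20, 71)) = Rational(-7082515875, 71)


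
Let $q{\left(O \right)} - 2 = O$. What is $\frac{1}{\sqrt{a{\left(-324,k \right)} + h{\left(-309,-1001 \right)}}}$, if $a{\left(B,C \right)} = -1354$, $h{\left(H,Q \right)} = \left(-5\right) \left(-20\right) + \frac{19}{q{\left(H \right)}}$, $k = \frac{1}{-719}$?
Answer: $- \frac{i \sqrt{118194079}}{384997} \approx - 0.028238 i$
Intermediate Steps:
$k = - \frac{1}{719} \approx -0.0013908$
$q{\left(O \right)} = 2 + O$
$h{\left(H,Q \right)} = 100 + \frac{19}{2 + H}$ ($h{\left(H,Q \right)} = \left(-5\right) \left(-20\right) + \frac{19}{2 + H} = 100 + \frac{19}{2 + H}$)
$\frac{1}{\sqrt{a{\left(-324,k \right)} + h{\left(-309,-1001 \right)}}} = \frac{1}{\sqrt{-1354 + \frac{219 + 100 \left(-309\right)}{2 - 309}}} = \frac{1}{\sqrt{-1354 + \frac{219 - 30900}{-307}}} = \frac{1}{\sqrt{-1354 - - \frac{30681}{307}}} = \frac{1}{\sqrt{-1354 + \frac{30681}{307}}} = \frac{1}{\sqrt{- \frac{384997}{307}}} = \frac{1}{\frac{1}{307} i \sqrt{118194079}} = - \frac{i \sqrt{118194079}}{384997}$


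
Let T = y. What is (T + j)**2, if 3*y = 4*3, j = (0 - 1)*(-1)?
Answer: 25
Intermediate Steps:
j = 1 (j = -1*(-1) = 1)
y = 4 (y = (4*3)/3 = (1/3)*12 = 4)
T = 4
(T + j)**2 = (4 + 1)**2 = 5**2 = 25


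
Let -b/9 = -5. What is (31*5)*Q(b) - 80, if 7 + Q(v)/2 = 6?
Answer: -390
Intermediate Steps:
b = 45 (b = -9*(-5) = 45)
Q(v) = -2 (Q(v) = -14 + 2*6 = -14 + 12 = -2)
(31*5)*Q(b) - 80 = (31*5)*(-2) - 80 = 155*(-2) - 80 = -310 - 80 = -390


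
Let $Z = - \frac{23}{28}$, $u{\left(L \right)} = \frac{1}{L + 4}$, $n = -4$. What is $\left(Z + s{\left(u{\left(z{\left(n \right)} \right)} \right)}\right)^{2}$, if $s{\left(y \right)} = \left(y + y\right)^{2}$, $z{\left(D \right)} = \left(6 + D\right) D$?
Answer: $\frac{16}{49} \approx 0.32653$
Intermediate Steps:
$z{\left(D \right)} = D \left(6 + D\right)$
$u{\left(L \right)} = \frac{1}{4 + L}$
$Z = - \frac{23}{28}$ ($Z = \left(-23\right) \frac{1}{28} = - \frac{23}{28} \approx -0.82143$)
$s{\left(y \right)} = 4 y^{2}$ ($s{\left(y \right)} = \left(2 y\right)^{2} = 4 y^{2}$)
$\left(Z + s{\left(u{\left(z{\left(n \right)} \right)} \right)}\right)^{2} = \left(- \frac{23}{28} + 4 \left(\frac{1}{4 - 4 \left(6 - 4\right)}\right)^{2}\right)^{2} = \left(- \frac{23}{28} + 4 \left(\frac{1}{4 - 8}\right)^{2}\right)^{2} = \left(- \frac{23}{28} + 4 \left(\frac{1}{-4}\right)^{2}\right)^{2} = \left(- \frac{23}{28} + 4 \left(- \frac{1}{4}\right)^{2}\right)^{2} = \left(- \frac{23}{28} + 4 \cdot \frac{1}{16}\right)^{2} = \left(- \frac{23}{28} + \frac{1}{4}\right)^{2} = \left(- \frac{4}{7}\right)^{2} = \frac{16}{49}$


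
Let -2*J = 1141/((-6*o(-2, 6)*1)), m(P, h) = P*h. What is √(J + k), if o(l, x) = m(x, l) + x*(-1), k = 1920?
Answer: √2481474/36 ≈ 43.758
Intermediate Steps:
o(l, x) = -x + l*x (o(l, x) = x*l + x*(-1) = l*x - x = -x + l*x)
J = -1141/216 (J = -1141/(2*(-36*(-1 - 2)*1)) = -1141/(2*(-36*(-3)*1)) = -1141/(2*(-6*(-18)*1)) = -1141/(2*(108*1)) = -1141/(2*108) = -½*1141/108 = -1141/216 ≈ -5.2824)
√(J + k) = √(-1141/216 + 1920) = √(413579/216) = √2481474/36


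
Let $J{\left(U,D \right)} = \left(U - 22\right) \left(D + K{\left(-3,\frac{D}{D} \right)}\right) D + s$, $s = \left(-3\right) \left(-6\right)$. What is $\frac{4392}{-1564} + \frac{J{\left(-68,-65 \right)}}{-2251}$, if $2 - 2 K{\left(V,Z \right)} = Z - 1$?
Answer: $\frac{143911764}{880141} \approx 163.51$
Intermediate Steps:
$K{\left(V,Z \right)} = \frac{3}{2} - \frac{Z}{2}$ ($K{\left(V,Z \right)} = 1 - \frac{Z - 1}{2} = 1 - \frac{-1 + Z}{2} = 1 - \left(- \frac{1}{2} + \frac{Z}{2}\right) = \frac{3}{2} - \frac{Z}{2}$)
$s = 18$
$J{\left(U,D \right)} = 18 + D \left(1 + D\right) \left(-22 + U\right)$ ($J{\left(U,D \right)} = \left(U - 22\right) \left(D + \left(\frac{3}{2} - \frac{D \frac{1}{D}}{2}\right)\right) D + 18 = \left(-22 + U\right) \left(D + \left(\frac{3}{2} - \frac{1}{2}\right)\right) D + 18 = \left(-22 + U\right) \left(D + 1\right) D + 18 = \left(-22 + U\right) \left(1 + D\right) D + 18 = \left(1 + D\right) \left(-22 + U\right) D + 18 = D \left(1 + D\right) \left(-22 + U\right) + 18 = 18 + D \left(1 + D\right) \left(-22 + U\right)$)
$\frac{4392}{-1564} + \frac{J{\left(-68,-65 \right)}}{-2251} = \frac{4392}{-1564} + \frac{18 - -1430 - 22 \left(-65\right)^{2} - -4420 - 68 \left(-65\right)^{2}}{-2251} = 4392 \left(- \frac{1}{1564}\right) + \left(18 + 1430 - 92950 + 4420 - 287300\right) \left(- \frac{1}{2251}\right) = - \frac{1098}{391} + \left(18 + 1430 - 92950 + 4420 - 287300\right) \left(- \frac{1}{2251}\right) = - \frac{1098}{391} - - \frac{374382}{2251} = - \frac{1098}{391} + \frac{374382}{2251} = \frac{143911764}{880141}$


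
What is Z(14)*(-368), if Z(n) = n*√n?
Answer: -5152*√14 ≈ -19277.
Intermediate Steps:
Z(n) = n^(3/2)
Z(14)*(-368) = 14^(3/2)*(-368) = (14*√14)*(-368) = -5152*√14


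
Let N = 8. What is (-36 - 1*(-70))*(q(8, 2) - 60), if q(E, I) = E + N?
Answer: -1496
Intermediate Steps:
q(E, I) = 8 + E (q(E, I) = E + 8 = 8 + E)
(-36 - 1*(-70))*(q(8, 2) - 60) = (-36 - 1*(-70))*((8 + 8) - 60) = (-36 + 70)*(16 - 60) = 34*(-44) = -1496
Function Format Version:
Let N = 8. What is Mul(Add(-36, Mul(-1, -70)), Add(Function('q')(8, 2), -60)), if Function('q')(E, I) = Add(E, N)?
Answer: -1496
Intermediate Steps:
Function('q')(E, I) = Add(8, E) (Function('q')(E, I) = Add(E, 8) = Add(8, E))
Mul(Add(-36, Mul(-1, -70)), Add(Function('q')(8, 2), -60)) = Mul(Add(-36, Mul(-1, -70)), Add(Add(8, 8), -60)) = Mul(Add(-36, 70), Add(16, -60)) = Mul(34, -44) = -1496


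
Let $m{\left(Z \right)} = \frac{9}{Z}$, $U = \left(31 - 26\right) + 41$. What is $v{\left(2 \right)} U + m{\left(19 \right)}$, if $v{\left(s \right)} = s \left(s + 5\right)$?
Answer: $\frac{12245}{19} \approx 644.47$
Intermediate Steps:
$v{\left(s \right)} = s \left(5 + s\right)$
$U = 46$ ($U = 5 + 41 = 46$)
$v{\left(2 \right)} U + m{\left(19 \right)} = 2 \left(5 + 2\right) 46 + \frac{9}{19} = 2 \cdot 7 \cdot 46 + 9 \cdot \frac{1}{19} = 14 \cdot 46 + \frac{9}{19} = 644 + \frac{9}{19} = \frac{12245}{19}$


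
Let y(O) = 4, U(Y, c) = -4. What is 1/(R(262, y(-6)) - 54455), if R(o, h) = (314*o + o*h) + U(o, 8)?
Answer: 1/28857 ≈ 3.4654e-5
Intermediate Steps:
R(o, h) = -4 + 314*o + h*o (R(o, h) = (314*o + o*h) - 4 = (314*o + h*o) - 4 = -4 + 314*o + h*o)
1/(R(262, y(-6)) - 54455) = 1/((-4 + 314*262 + 4*262) - 54455) = 1/((-4 + 82268 + 1048) - 54455) = 1/(83312 - 54455) = 1/28857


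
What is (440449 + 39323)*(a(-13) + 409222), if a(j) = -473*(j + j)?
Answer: 202233493440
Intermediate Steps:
a(j) = -946*j
(440449 + 39323)*(a(-13) + 409222) = (440449 + 39323)*(-946*(-13) + 409222) = 479772*(12298 + 409222) = 479772*421520 = 202233493440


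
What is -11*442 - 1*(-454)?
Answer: -4408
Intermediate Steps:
-11*442 - 1*(-454) = -4862 + 454 = -4408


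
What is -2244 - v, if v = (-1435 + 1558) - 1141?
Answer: -1226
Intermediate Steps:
v = -1018 (v = 123 - 1141 = -1018)
-2244 - v = -2244 - 1*(-1018) = -2244 + 1018 = -1226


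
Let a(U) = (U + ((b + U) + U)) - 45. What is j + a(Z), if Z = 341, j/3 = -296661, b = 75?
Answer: -888930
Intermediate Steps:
j = -889983 (j = 3*(-296661) = -889983)
a(U) = 30 + 3*U (a(U) = (U + ((75 + U) + U)) - 45 = (U + (75 + 2*U)) - 45 = (75 + 3*U) - 45 = 30 + 3*U)
j + a(Z) = -889983 + (30 + 3*341) = -889983 + (30 + 1023) = -889983 + 1053 = -888930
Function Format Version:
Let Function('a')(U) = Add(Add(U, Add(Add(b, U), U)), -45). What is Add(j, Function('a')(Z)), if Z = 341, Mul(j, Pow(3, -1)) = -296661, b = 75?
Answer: -888930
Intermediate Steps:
j = -889983 (j = Mul(3, -296661) = -889983)
Function('a')(U) = Add(30, Mul(3, U)) (Function('a')(U) = Add(Add(U, Add(Add(75, U), U)), -45) = Add(Add(U, Add(75, Mul(2, U))), -45) = Add(Add(75, Mul(3, U)), -45) = Add(30, Mul(3, U)))
Add(j, Function('a')(Z)) = Add(-889983, Add(30, Mul(3, 341))) = Add(-889983, Add(30, 1023)) = Add(-889983, 1053) = -888930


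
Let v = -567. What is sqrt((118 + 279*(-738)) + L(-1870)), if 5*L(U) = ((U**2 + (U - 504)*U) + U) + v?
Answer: sqrt(34524615)/5 ≈ 1175.2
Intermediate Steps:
L(U) = -567/5 + U/5 + U**2/5 + U*(-504 + U)/5 (L(U) = (((U**2 + (U - 504)*U) + U) - 567)/5 = (((U**2 + (-504 + U)*U) + U) - 567)/5 = (((U**2 + U*(-504 + U)) + U) - 567)/5 = ((U + U**2 + U*(-504 + U)) - 567)/5 = (-567 + U + U**2 + U*(-504 + U))/5 = -567/5 + U/5 + U**2/5 + U*(-504 + U)/5)
sqrt((118 + 279*(-738)) + L(-1870)) = sqrt((118 + 279*(-738)) + (-567/5 - 503/5*(-1870) + (2/5)*(-1870)**2)) = sqrt((118 - 205902) + (-567/5 + 188122 + (2/5)*3496900)) = sqrt(-205784 + (-567/5 + 188122 + 1398760)) = sqrt(-205784 + 7933843/5) = sqrt(6904923/5) = sqrt(34524615)/5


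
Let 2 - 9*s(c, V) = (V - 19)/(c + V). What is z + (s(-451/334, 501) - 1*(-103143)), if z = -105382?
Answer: -3362686555/1501947 ≈ -2238.9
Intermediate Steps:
s(c, V) = 2/9 - (-19 + V)/(9*(V + c)) (s(c, V) = 2/9 - (V - 19)/(9*(c + V)) = 2/9 - (-19 + V)/(9*(V + c)))
z + (s(-451/334, 501) - 1*(-103143)) = -105382 + ((19 + 501 + 2*(-451/334))/(9*(501 - 451/334)) - 1*(-103143)) = -105382 + ((19 + 501 + 2*(-451*1/334))/(9*(501 - 451*1/334)) + 103143) = -105382 + ((19 + 501 + 2*(-451/334))/(9*(501 - 451/334)) + 103143) = -105382 + ((19 + 501 - 451/167)/(9*(166883/334)) + 103143) = -105382 + ((⅑)*(334/166883)*(86389/167) + 103143) = -105382 + (172778/1501947 + 103143) = -105382 + 154915492199/1501947 = -3362686555/1501947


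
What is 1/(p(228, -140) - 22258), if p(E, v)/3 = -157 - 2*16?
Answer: -1/22825 ≈ -4.3812e-5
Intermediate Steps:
p(E, v) = -567 (p(E, v) = 3*(-157 - 2*16) = 3*(-157 - 1*32) = 3*(-157 - 32) = 3*(-189) = -567)
1/(p(228, -140) - 22258) = 1/(-567 - 22258) = 1/(-22825) = -1/22825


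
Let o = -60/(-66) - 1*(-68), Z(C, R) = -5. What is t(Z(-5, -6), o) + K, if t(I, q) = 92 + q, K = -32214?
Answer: -352584/11 ≈ -32053.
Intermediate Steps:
o = 758/11 (o = -60*(-1/66) + 68 = 10/11 + 68 = 758/11 ≈ 68.909)
t(Z(-5, -6), o) + K = (92 + 758/11) - 32214 = 1770/11 - 32214 = -352584/11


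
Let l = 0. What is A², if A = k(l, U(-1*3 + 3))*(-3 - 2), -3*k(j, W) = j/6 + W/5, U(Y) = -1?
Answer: ⅑ ≈ 0.11111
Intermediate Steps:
k(j, W) = -W/15 - j/18 (k(j, W) = -(j/6 + W/5)/3 = -(W/5 + j/6)/3 = -W/15 - j/18)
A = -⅓ (A = (-1/15*(-1) - 1/18*0)*(-3 - 2) = (1/15 + 0)*(-5) = (1/15)*(-5) = -⅓ ≈ -0.33333)
A² = (-⅓)² = ⅑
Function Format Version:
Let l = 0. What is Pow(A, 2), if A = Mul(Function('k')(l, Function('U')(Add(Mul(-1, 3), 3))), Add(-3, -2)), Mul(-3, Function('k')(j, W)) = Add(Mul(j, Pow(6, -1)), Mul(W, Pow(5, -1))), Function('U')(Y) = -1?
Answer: Rational(1, 9) ≈ 0.11111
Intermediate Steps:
Function('k')(j, W) = Add(Mul(Rational(-1, 15), W), Mul(Rational(-1, 18), j)) (Function('k')(j, W) = Mul(Rational(-1, 3), Add(Mul(j, Pow(6, -1)), Mul(W, Pow(5, -1)))) = Mul(Rational(-1, 3), Add(Mul(j, Rational(1, 6)), Mul(W, Rational(1, 5)))) = Mul(Rational(-1, 3), Add(Mul(Rational(1, 6), j), Mul(Rational(1, 5), W))) = Mul(Rational(-1, 3), Add(Mul(Rational(1, 5), W), Mul(Rational(1, 6), j))) = Add(Mul(Rational(-1, 15), W), Mul(Rational(-1, 18), j)))
A = Rational(-1, 3) (A = Mul(Add(Mul(Rational(-1, 15), -1), Mul(Rational(-1, 18), 0)), Add(-3, -2)) = Mul(Add(Rational(1, 15), 0), -5) = Mul(Rational(1, 15), -5) = Rational(-1, 3) ≈ -0.33333)
Pow(A, 2) = Pow(Rational(-1, 3), 2) = Rational(1, 9)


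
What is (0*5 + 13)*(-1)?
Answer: -13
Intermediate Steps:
(0*5 + 13)*(-1) = (0 + 13)*(-1) = 13*(-1) = -13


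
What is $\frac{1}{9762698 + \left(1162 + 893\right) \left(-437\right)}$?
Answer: $\frac{1}{8864663} \approx 1.1281 \cdot 10^{-7}$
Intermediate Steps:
$\frac{1}{9762698 + \left(1162 + 893\right) \left(-437\right)} = \frac{1}{9762698 + 2055 \left(-437\right)} = \frac{1}{9762698 - 898035} = \frac{1}{8864663}$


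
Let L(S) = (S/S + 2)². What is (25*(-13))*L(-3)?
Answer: -2925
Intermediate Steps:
L(S) = 9 (L(S) = (1 + 2)² = 3² = 9)
(25*(-13))*L(-3) = (25*(-13))*9 = -325*9 = -2925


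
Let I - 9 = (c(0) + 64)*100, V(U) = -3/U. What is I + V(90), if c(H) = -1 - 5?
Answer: 174269/30 ≈ 5809.0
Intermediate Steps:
c(H) = -6
I = 5809 (I = 9 + (-6 + 64)*100 = 9 + 58*100 = 9 + 5800 = 5809)
I + V(90) = 5809 - 3/90 = 5809 - 3*1/90 = 5809 - 1/30 = 174269/30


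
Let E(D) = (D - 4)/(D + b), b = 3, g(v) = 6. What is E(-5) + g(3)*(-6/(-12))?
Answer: 15/2 ≈ 7.5000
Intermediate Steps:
E(D) = (-4 + D)/(3 + D) (E(D) = (D - 4)/(D + 3) = (-4 + D)/(3 + D))
E(-5) + g(3)*(-6/(-12)) = (-4 - 5)/(3 - 5) + 6*(-6/(-12)) = -9/(-2) + 6*(-6*(-1/12)) = -1/2*(-9) + 6*(1/2) = 9/2 + 3 = 15/2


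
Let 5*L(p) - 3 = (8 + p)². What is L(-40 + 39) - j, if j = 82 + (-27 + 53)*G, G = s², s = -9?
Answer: -10888/5 ≈ -2177.6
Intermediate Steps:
L(p) = ⅗ + (8 + p)²/5
G = 81 (G = (-9)² = 81)
j = 2188 (j = 82 + (-27 + 53)*81 = 82 + 26*81 = 82 + 2106 = 2188)
L(-40 + 39) - j = (⅗ + (8 + (-40 + 39))²/5) - 1*2188 = (⅗ + (8 - 1)²/5) - 2188 = (⅗ + (⅕)*7²) - 2188 = (⅗ + (⅕)*49) - 2188 = (⅗ + 49/5) - 2188 = 52/5 - 2188 = -10888/5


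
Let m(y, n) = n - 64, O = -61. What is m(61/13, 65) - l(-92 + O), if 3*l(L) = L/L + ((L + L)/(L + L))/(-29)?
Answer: 59/87 ≈ 0.67816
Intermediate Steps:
m(y, n) = -64 + n
l(L) = 28/87 (l(L) = (L/L + ((L + L)/(L + L))/(-29))/3 = (1 + ((2*L)/((2*L)))*(-1/29))/3 = (1 + ((2*L)*(1/(2*L)))*(-1/29))/3 = (1 + 1*(-1/29))/3 = (1 - 1/29)/3 = (1/3)*(28/29) = 28/87)
m(61/13, 65) - l(-92 + O) = (-64 + 65) - 1*28/87 = 1 - 28/87 = 59/87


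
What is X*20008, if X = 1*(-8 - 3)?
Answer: -220088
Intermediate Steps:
X = -11 (X = 1*(-11) = -11)
X*20008 = -11*20008 = -220088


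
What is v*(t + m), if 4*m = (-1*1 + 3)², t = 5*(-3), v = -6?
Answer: 84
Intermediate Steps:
t = -15
m = 1 (m = (-1*1 + 3)²/4 = (-1 + 3)²/4 = (¼)*2² = (¼)*4 = 1)
v*(t + m) = -6*(-15 + 1) = -6*(-14) = 84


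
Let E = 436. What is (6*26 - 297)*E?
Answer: -61476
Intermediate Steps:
(6*26 - 297)*E = (6*26 - 297)*436 = (156 - 297)*436 = -141*436 = -61476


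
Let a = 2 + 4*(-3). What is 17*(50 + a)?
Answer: 680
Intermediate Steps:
a = -10 (a = 2 - 12 = -10)
17*(50 + a) = 17*(50 - 10) = 17*40 = 680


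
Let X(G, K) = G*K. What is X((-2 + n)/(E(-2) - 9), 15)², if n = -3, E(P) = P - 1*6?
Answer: 5625/289 ≈ 19.464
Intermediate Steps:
E(P) = -6 + P (E(P) = P - 6 = -6 + P)
X((-2 + n)/(E(-2) - 9), 15)² = (((-2 - 3)/((-6 - 2) - 9))*15)² = (-5/(-8 - 9)*15)² = (-5/(-17)*15)² = (-5*(-1/17)*15)² = ((5/17)*15)² = (75/17)² = 5625/289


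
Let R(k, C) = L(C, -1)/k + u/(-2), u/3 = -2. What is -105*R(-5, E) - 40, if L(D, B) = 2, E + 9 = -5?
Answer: -313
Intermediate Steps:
E = -14 (E = -9 - 5 = -14)
u = -6 (u = 3*(-2) = -6)
R(k, C) = 3 + 2/k (R(k, C) = 2/k - 6/(-2) = 2/k - 6*(-1/2) = 2/k + 3 = 3 + 2/k)
-105*R(-5, E) - 40 = -105*(3 + 2/(-5)) - 40 = -105*(3 + 2*(-1/5)) - 40 = -105*(3 - 2/5) - 40 = -105*13/5 - 40 = -273 - 40 = -313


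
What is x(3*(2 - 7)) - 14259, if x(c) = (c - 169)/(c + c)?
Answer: -213793/15 ≈ -14253.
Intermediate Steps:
x(c) = (-169 + c)/(2*c) (x(c) = (-169 + c)/((2*c)) = (-169 + c)*(1/(2*c)) = (-169 + c)/(2*c))
x(3*(2 - 7)) - 14259 = (-169 + 3*(2 - 7))/(2*((3*(2 - 7)))) - 14259 = (-169 + 3*(-5))/(2*((3*(-5)))) - 14259 = (½)*(-169 - 15)/(-15) - 14259 = (½)*(-1/15)*(-184) - 14259 = 92/15 - 14259 = -213793/15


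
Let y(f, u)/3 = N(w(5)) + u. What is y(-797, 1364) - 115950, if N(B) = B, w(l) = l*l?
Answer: -111783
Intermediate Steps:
w(l) = l²
y(f, u) = 75 + 3*u (y(f, u) = 3*(5² + u) = 3*(25 + u) = 75 + 3*u)
y(-797, 1364) - 115950 = (75 + 3*1364) - 115950 = (75 + 4092) - 115950 = 4167 - 115950 = -111783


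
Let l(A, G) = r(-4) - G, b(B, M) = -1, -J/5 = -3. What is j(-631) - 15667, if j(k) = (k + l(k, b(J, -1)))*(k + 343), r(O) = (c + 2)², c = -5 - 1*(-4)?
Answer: 165485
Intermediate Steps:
J = 15 (J = -5*(-3) = 15)
c = -1 (c = -5 + 4 = -1)
r(O) = 1 (r(O) = (-1 + 2)² = 1² = 1)
l(A, G) = 1 - G
j(k) = (2 + k)*(343 + k) (j(k) = (k + (1 - 1*(-1)))*(k + 343) = (k + (1 + 1))*(343 + k) = (k + 2)*(343 + k) = (2 + k)*(343 + k))
j(-631) - 15667 = (686 + (-631)² + 345*(-631)) - 15667 = (686 + 398161 - 217695) - 15667 = 181152 - 15667 = 165485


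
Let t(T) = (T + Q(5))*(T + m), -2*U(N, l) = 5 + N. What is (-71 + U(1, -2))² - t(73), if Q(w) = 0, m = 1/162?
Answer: 23741/162 ≈ 146.55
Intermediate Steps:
m = 1/162 ≈ 0.0061728
U(N, l) = -5/2 - N/2 (U(N, l) = -(5 + N)/2 = -5/2 - N/2)
t(T) = T*(1/162 + T) (t(T) = (T + 0)*(T + 1/162) = T*(1/162 + T))
(-71 + U(1, -2))² - t(73) = (-71 + (-5/2 - ½*1))² - 73*(1/162 + 73) = (-71 + (-5/2 - ½))² - 73*11827/162 = (-71 - 3)² - 1*863371/162 = (-74)² - 863371/162 = 5476 - 863371/162 = 23741/162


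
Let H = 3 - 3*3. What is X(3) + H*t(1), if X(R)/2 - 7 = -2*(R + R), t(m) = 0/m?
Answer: -10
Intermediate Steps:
t(m) = 0
X(R) = 14 - 8*R (X(R) = 14 + 2*(-2*(R + R)) = 14 + 2*(-4*R) = 14 - 8*R)
H = -6 (H = 3 - 9 = -6)
X(3) + H*t(1) = (14 - 8*3) - 6*0 = (14 - 24) + 0 = -10 + 0 = -10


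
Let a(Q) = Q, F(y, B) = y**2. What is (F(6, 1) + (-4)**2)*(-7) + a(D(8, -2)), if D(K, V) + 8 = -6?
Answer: -378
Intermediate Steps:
D(K, V) = -14 (D(K, V) = -8 - 6 = -14)
(F(6, 1) + (-4)**2)*(-7) + a(D(8, -2)) = (6**2 + (-4)**2)*(-7) - 14 = (36 + 16)*(-7) - 14 = 52*(-7) - 14 = -364 - 14 = -378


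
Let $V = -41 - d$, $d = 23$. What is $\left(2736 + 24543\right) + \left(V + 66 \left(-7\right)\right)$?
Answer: $26753$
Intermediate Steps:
$V = -64$ ($V = -41 - 23 = -64$)
$\left(2736 + 24543\right) + \left(V + 66 \left(-7\right)\right) = \left(2736 + 24543\right) + \left(-64 + 66 \left(-7\right)\right) = 27279 - 526 = 26753$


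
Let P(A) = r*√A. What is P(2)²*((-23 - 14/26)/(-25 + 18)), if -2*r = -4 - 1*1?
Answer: 3825/91 ≈ 42.033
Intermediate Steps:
r = 5/2 (r = -(-4 - 1*1)/2 = -(-4 - 1)/2 = -½*(-5) = 5/2 ≈ 2.5000)
P(A) = 5*√A/2
P(2)²*((-23 - 14/26)/(-25 + 18)) = (5*√2/2)²*((-23 - 14/26)/(-25 + 18)) = 25*((-23 - 14*1/26)/(-7))/2 = 25*((-23 - 7/13)*(-⅐))/2 = 25*(-306/13*(-⅐))/2 = (25/2)*(306/91) = 3825/91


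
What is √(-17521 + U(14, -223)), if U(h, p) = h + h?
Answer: 7*I*√357 ≈ 132.26*I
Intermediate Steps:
U(h, p) = 2*h
√(-17521 + U(14, -223)) = √(-17521 + 2*14) = √(-17521 + 28) = √(-17493) = 7*I*√357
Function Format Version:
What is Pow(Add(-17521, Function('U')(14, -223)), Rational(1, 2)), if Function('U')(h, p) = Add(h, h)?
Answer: Mul(7, I, Pow(357, Rational(1, 2))) ≈ Mul(132.26, I)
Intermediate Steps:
Function('U')(h, p) = Mul(2, h)
Pow(Add(-17521, Function('U')(14, -223)), Rational(1, 2)) = Pow(Add(-17521, Mul(2, 14)), Rational(1, 2)) = Pow(Add(-17521, 28), Rational(1, 2)) = Pow(-17493, Rational(1, 2)) = Mul(7, I, Pow(357, Rational(1, 2)))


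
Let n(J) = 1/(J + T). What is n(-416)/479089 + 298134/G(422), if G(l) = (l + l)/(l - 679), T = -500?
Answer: -8406134065805089/92596405564 ≈ -90783.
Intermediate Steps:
n(J) = 1/(-500 + J) (n(J) = 1/(J - 500) = 1/(-500 + J))
G(l) = 2*l/(-679 + l) (G(l) = (2*l)/(-679 + l) = 2*l/(-679 + l))
n(-416)/479089 + 298134/G(422) = 1/(-500 - 416*479089) + 298134/((2*422/(-679 + 422))) = (1/479089)/(-916) + 298134/((2*422/(-257))) = -1/916*1/479089 + 298134/((2*422*(-1/257))) = -1/438845524 + 298134/(-844/257) = -1/438845524 + 298134*(-257/844) = -1/438845524 - 38310219/422 = -8406134065805089/92596405564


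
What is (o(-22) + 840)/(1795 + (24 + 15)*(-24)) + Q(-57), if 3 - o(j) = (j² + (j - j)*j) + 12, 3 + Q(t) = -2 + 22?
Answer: 14950/859 ≈ 17.404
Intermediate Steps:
Q(t) = 17 (Q(t) = -3 + (-2 + 22) = -3 + 20 = 17)
o(j) = -9 - j² (o(j) = 3 - ((j² + (j - j)*j) + 12) = 3 - ((j² + 0*j) + 12) = 3 - ((j² + 0) + 12) = 3 - (j² + 12) = 3 - (12 + j²) = 3 + (-12 - j²) = -9 - j²)
(o(-22) + 840)/(1795 + (24 + 15)*(-24)) + Q(-57) = ((-9 - 1*(-22)²) + 840)/(1795 + (24 + 15)*(-24)) + 17 = ((-9 - 1*484) + 840)/(1795 + 39*(-24)) + 17 = ((-9 - 484) + 840)/(1795 - 936) + 17 = (-493 + 840)/859 + 17 = 347*(1/859) + 17 = 347/859 + 17 = 14950/859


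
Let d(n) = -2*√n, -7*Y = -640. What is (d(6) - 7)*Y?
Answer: -640 - 1280*√6/7 ≈ -1087.9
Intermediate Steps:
Y = 640/7 (Y = -⅐*(-640) = 640/7 ≈ 91.429)
(d(6) - 7)*Y = (-2*√6 - 7)*(640/7) = (-7 - 2*√6)*(640/7) = -640 - 1280*√6/7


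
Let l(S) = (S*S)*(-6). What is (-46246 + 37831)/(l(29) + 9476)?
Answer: -1683/886 ≈ -1.8995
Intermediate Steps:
l(S) = -6*S² (l(S) = S²*(-6) = -6*S²)
(-46246 + 37831)/(l(29) + 9476) = (-46246 + 37831)/(-6*29² + 9476) = -8415/(-6*841 + 9476) = -8415/(-5046 + 9476) = -8415/4430 = -8415*1/4430 = -1683/886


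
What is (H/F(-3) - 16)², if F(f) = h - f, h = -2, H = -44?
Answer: 3600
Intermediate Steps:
F(f) = -2 - f
(H/F(-3) - 16)² = (-44/(-2 - 1*(-3)) - 16)² = (-44/(-2 + 3) - 16)² = (-44/1 - 16)² = (-44*1 - 16)² = (-44 - 16)² = (-60)² = 3600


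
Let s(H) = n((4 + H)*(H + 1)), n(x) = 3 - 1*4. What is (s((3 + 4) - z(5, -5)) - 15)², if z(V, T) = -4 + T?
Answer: 256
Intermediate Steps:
n(x) = -1 (n(x) = 3 - 4 = -1)
s(H) = -1
(s((3 + 4) - z(5, -5)) - 15)² = (-1 - 15)² = (-16)² = 256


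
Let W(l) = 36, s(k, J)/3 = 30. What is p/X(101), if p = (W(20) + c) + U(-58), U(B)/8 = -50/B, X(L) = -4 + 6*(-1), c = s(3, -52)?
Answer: -1927/145 ≈ -13.290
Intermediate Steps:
s(k, J) = 90 (s(k, J) = 3*30 = 90)
c = 90
X(L) = -10 (X(L) = -4 - 6 = -10)
U(B) = -400/B (U(B) = 8*(-50/B) = -400/B)
p = 3854/29 (p = (36 + 90) - 400/(-58) = 126 - 400*(-1/58) = 126 + 200/29 = 3854/29 ≈ 132.90)
p/X(101) = (3854/29)/(-10) = (3854/29)*(-⅒) = -1927/145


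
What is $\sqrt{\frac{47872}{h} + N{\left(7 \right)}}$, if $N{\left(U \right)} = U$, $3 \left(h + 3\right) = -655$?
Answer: $\frac{i \sqrt{1441793}}{83} \approx 14.467 i$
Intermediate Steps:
$h = - \frac{664}{3}$ ($h = -3 + \frac{1}{3} \left(-655\right) = -3 - \frac{655}{3} = - \frac{664}{3} \approx -221.33$)
$\sqrt{\frac{47872}{h} + N{\left(7 \right)}} = \sqrt{\frac{47872}{- \frac{664}{3}} + 7} = \sqrt{47872 \left(- \frac{3}{664}\right) + 7} = \sqrt{- \frac{17952}{83} + 7} = \sqrt{- \frac{17371}{83}} = \frac{i \sqrt{1441793}}{83}$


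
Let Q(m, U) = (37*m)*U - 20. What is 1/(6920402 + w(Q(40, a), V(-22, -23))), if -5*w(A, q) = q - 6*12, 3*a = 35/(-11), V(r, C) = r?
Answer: 5/34602104 ≈ 1.4450e-7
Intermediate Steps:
a = -35/33 (a = (35/(-11))/3 = (35*(-1/11))/3 = (⅓)*(-35/11) = -35/33 ≈ -1.0606)
Q(m, U) = -20 + 37*U*m (Q(m, U) = 37*U*m - 20 = -20 + 37*U*m)
w(A, q) = 72/5 - q/5 (w(A, q) = -(q - 6*12)/5 = -(q - 72)/5 = -(-72 + q)/5 = 72/5 - q/5)
1/(6920402 + w(Q(40, a), V(-22, -23))) = 1/(6920402 + (72/5 - ⅕*(-22))) = 1/(6920402 + (72/5 + 22/5)) = 1/(6920402 + 94/5) = 1/(34602104/5) = 5/34602104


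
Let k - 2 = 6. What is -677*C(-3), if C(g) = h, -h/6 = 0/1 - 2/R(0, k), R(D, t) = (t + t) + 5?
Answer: -2708/7 ≈ -386.86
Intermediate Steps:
k = 8 (k = 2 + 6 = 8)
R(D, t) = 5 + 2*t (R(D, t) = 2*t + 5 = 5 + 2*t)
h = 4/7 (h = -6*(0/1 - 2/(5 + 2*8)) = -6*(0*1 - 2/(5 + 16)) = -6*(0 - 2/21) = -6*(-2/21) = 4/7 ≈ 0.57143)
C(g) = 4/7
-677*C(-3) = -677*4/7 = -2708/7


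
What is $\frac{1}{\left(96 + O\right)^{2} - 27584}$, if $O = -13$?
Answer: $- \frac{1}{20695} \approx -4.8321 \cdot 10^{-5}$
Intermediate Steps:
$\frac{1}{\left(96 + O\right)^{2} - 27584} = \frac{1}{\left(96 - 13\right)^{2} - 27584} = \frac{1}{83^{2} - 27584} = \frac{1}{6889 - 27584} = \frac{1}{-20695} = - \frac{1}{20695}$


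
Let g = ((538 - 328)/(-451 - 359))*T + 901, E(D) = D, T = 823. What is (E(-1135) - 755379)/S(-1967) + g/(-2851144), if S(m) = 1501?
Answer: -29118573685999/57774156444 ≈ -504.01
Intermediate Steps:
g = 18566/27 (g = ((538 - 328)/(-451 - 359))*823 + 901 = (210/(-810))*823 + 901 = (210*(-1/810))*823 + 901 = -7/27*823 + 901 = -5761/27 + 901 = 18566/27 ≈ 687.63)
(E(-1135) - 755379)/S(-1967) + g/(-2851144) = (-1135 - 755379)/1501 + (18566/27)/(-2851144) = -756514*1/1501 + (18566/27)*(-1/2851144) = -756514/1501 - 9283/38490444 = -29118573685999/57774156444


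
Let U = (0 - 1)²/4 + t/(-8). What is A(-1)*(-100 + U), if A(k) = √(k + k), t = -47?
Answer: -751*I*√2/8 ≈ -132.76*I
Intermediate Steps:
A(k) = √2*√k (A(k) = √(2*k) = √2*√k)
U = 49/8 (U = (0 - 1)²/4 - 47/(-8) = (-1)²*(¼) - 47*(-⅛) = 1*(¼) + 47/8 = ¼ + 47/8 = 49/8 ≈ 6.1250)
A(-1)*(-100 + U) = (√2*√(-1))*(-100 + 49/8) = (√2*I)*(-751/8) = (I*√2)*(-751/8) = -751*I*√2/8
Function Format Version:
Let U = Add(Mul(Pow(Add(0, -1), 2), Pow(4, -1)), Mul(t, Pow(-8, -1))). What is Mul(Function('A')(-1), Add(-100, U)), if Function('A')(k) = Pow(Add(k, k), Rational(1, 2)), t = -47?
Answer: Mul(Rational(-751, 8), I, Pow(2, Rational(1, 2))) ≈ Mul(-132.76, I)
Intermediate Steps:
Function('A')(k) = Mul(Pow(2, Rational(1, 2)), Pow(k, Rational(1, 2))) (Function('A')(k) = Pow(Mul(2, k), Rational(1, 2)) = Mul(Pow(2, Rational(1, 2)), Pow(k, Rational(1, 2))))
U = Rational(49, 8) (U = Add(Mul(Pow(Add(0, -1), 2), Pow(4, -1)), Mul(-47, Pow(-8, -1))) = Add(Mul(Pow(-1, 2), Rational(1, 4)), Mul(-47, Rational(-1, 8))) = Add(Mul(1, Rational(1, 4)), Rational(47, 8)) = Add(Rational(1, 4), Rational(47, 8)) = Rational(49, 8) ≈ 6.1250)
Mul(Function('A')(-1), Add(-100, U)) = Mul(Mul(Pow(2, Rational(1, 2)), Pow(-1, Rational(1, 2))), Add(-100, Rational(49, 8))) = Mul(Mul(Pow(2, Rational(1, 2)), I), Rational(-751, 8)) = Mul(Mul(I, Pow(2, Rational(1, 2))), Rational(-751, 8)) = Mul(Rational(-751, 8), I, Pow(2, Rational(1, 2)))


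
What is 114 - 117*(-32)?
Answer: 3858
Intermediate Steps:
114 - 117*(-32) = 114 + 3744 = 3858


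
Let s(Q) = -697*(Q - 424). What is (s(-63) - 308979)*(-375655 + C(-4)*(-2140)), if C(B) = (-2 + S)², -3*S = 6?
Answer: -12485401700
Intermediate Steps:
S = -2 (S = -⅓*6 = -2)
C(B) = 16 (C(B) = (-2 - 2)² = (-4)² = 16)
s(Q) = 295528 - 697*Q (s(Q) = -697*(-424 + Q) = 295528 - 697*Q)
(s(-63) - 308979)*(-375655 + C(-4)*(-2140)) = ((295528 - 697*(-63)) - 308979)*(-375655 + 16*(-2140)) = ((295528 + 43911) - 308979)*(-375655 - 34240) = (339439 - 308979)*(-409895) = 30460*(-409895) = -12485401700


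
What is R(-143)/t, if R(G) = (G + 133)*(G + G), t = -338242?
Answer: -1430/169121 ≈ -0.0084555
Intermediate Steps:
R(G) = 2*G*(133 + G) (R(G) = (133 + G)*(2*G) = 2*G*(133 + G))
R(-143)/t = (2*(-143)*(133 - 143))/(-338242) = (2*(-143)*(-10))*(-1/338242) = 2860*(-1/338242) = -1430/169121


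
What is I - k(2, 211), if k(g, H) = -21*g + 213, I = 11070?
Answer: 10899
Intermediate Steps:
k(g, H) = 213 - 21*g
I - k(2, 211) = 11070 - (213 - 21*2) = 11070 - (213 - 42) = 11070 - 1*171 = 11070 - 171 = 10899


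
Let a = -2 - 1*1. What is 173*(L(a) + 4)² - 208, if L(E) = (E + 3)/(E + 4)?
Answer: 2560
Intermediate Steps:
a = -3 (a = -2 - 1 = -3)
L(E) = (3 + E)/(4 + E)
173*(L(a) + 4)² - 208 = 173*((3 - 3)/(4 - 3) + 4)² - 208 = 173*(0/1 + 4)² - 208 = 173*(1*0 + 4)² - 208 = 173*(0 + 4)² - 208 = 173*4² - 208 = 173*16 - 208 = 2768 - 208 = 2560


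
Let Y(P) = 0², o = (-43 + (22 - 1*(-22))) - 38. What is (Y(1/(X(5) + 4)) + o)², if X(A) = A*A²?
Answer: 1369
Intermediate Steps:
X(A) = A³
o = -37 (o = (-43 + (22 + 22)) - 38 = (-43 + 44) - 38 = 1 - 38 = -37)
Y(P) = 0
(Y(1/(X(5) + 4)) + o)² = (0 - 37)² = (-37)² = 1369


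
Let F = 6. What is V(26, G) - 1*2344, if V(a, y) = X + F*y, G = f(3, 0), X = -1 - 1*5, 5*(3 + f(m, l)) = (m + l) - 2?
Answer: -11834/5 ≈ -2366.8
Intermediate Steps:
f(m, l) = -17/5 + l/5 + m/5 (f(m, l) = -3 + ((m + l) - 2)/5 = -3 + ((l + m) - 2)/5 = -3 + (-2 + l + m)/5 = -3 + (-2/5 + l/5 + m/5) = -17/5 + l/5 + m/5)
X = -6 (X = -1 - 5 = -6)
G = -14/5 (G = -17/5 + (1/5)*0 + (1/5)*3 = -17/5 + 0 + 3/5 = -14/5 ≈ -2.8000)
V(a, y) = -6 + 6*y
V(26, G) - 1*2344 = (-6 + 6*(-14/5)) - 1*2344 = (-6 - 84/5) - 2344 = -114/5 - 2344 = -11834/5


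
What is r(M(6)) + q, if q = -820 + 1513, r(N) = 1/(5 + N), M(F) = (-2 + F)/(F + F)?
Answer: 11091/16 ≈ 693.19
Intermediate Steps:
M(F) = (-2 + F)/(2*F) (M(F) = (-2 + F)/((2*F)) = (-2 + F)*(1/(2*F)) = (-2 + F)/(2*F))
q = 693
r(M(6)) + q = 1/(5 + (½)*(-2 + 6)/6) + 693 = 1/(5 + (½)*(⅙)*4) + 693 = 1/(5 + ⅓) + 693 = 1/(16/3) + 693 = 3/16 + 693 = 11091/16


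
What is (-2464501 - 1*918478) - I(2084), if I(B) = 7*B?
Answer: -3397567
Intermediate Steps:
(-2464501 - 1*918478) - I(2084) = (-2464501 - 1*918478) - 7*2084 = (-2464501 - 918478) - 1*14588 = -3382979 - 14588 = -3397567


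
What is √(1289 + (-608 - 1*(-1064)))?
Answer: √1745 ≈ 41.773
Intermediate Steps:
√(1289 + (-608 - 1*(-1064))) = √(1289 + (-608 + 1064)) = √(1289 + 456) = √1745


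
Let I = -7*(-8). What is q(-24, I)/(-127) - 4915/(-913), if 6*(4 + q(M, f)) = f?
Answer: 1858007/347853 ≈ 5.3414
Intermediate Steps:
I = 56
q(M, f) = -4 + f/6
q(-24, I)/(-127) - 4915/(-913) = (-4 + (⅙)*56)/(-127) - 4915/(-913) = (-4 + 28/3)*(-1/127) - 4915*(-1/913) = (16/3)*(-1/127) + 4915/913 = -16/381 + 4915/913 = 1858007/347853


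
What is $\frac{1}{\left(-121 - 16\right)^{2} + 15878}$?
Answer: $\frac{1}{34647} \approx 2.8863 \cdot 10^{-5}$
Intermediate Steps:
$\frac{1}{\left(-121 - 16\right)^{2} + 15878} = \frac{1}{\left(-137\right)^{2} + 15878} = \frac{1}{18769 + 15878} = \frac{1}{34647}$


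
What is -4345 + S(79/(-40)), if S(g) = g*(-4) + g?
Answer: -173563/40 ≈ -4339.1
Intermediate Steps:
S(g) = -3*g (S(g) = -4*g + g = -3*g)
-4345 + S(79/(-40)) = -4345 - 237/(-40) = -4345 - 237*(-1)/40 = -4345 - 3*(-79/40) = -4345 + 237/40 = -173563/40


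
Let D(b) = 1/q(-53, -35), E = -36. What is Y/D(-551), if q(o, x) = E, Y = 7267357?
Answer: -261624852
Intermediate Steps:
q(o, x) = -36
D(b) = -1/36 (D(b) = 1/(-36) = -1/36)
Y/D(-551) = 7267357/(-1/36) = 7267357*(-36) = -261624852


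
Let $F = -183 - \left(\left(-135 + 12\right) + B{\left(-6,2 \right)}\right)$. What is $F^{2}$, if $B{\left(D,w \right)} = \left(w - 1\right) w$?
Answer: $3844$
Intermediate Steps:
$B{\left(D,w \right)} = w \left(-1 + w\right)$ ($B{\left(D,w \right)} = \left(-1 + w\right) w = w \left(-1 + w\right)$)
$F = -62$ ($F = -183 - \left(\left(-135 + 12\right) + 2 \left(-1 + 2\right)\right) = -183 - \left(-123 + 2 \cdot 1\right) = -183 - \left(-123 + 2\right) = -183 - -121 = -183 + 121 = -62$)
$F^{2} = \left(-62\right)^{2} = 3844$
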